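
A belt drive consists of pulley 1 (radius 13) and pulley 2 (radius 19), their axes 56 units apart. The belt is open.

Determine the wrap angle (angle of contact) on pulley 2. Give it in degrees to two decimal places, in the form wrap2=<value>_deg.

open belt: β = asin((r2−r1)/C) = asin(6/56) = 6.1506°
wrap1 = π − 2β = 167.6987°
wrap2 = π + 2β = 192.3013°

wrap2=192.30_deg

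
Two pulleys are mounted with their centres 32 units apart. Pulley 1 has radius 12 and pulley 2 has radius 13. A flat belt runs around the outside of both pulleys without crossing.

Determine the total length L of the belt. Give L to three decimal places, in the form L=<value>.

open belt: β = asin((r2−r1)/C) = asin(1/32) = 1.7908°
wrap1 = π − 2β = 176.4184°
wrap2 = π + 2β = 183.5816°
tangent length = C·cosβ = 31.9844
L = r1·wrap1 + r2·wrap2 + 2·C·cosβ = 12·3.0791 + 13·3.2041 + 2·31.9844 = 142.5711

L=142.571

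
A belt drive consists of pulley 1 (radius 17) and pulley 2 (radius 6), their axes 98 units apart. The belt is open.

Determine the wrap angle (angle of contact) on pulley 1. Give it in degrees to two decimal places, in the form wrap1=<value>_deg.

open belt: β = asin((r2−r1)/C) = asin(-11/98) = -6.4447°
wrap1 = π − 2β = 192.8895°
wrap2 = π + 2β = 167.1105°

wrap1=192.89_deg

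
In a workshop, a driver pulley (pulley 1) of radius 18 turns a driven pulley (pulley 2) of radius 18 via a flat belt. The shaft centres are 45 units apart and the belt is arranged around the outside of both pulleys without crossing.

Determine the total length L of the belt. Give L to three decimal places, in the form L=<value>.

open belt: β = asin((r2−r1)/C) = asin(0/45) = 0.0000°
wrap1 = π − 2β = 180.0000°
wrap2 = π + 2β = 180.0000°
tangent length = C·cosβ = 45.0000
L = r1·wrap1 + r2·wrap2 + 2·C·cosβ = 18·3.1416 + 18·3.1416 + 2·45.0000 = 203.0973

L=203.097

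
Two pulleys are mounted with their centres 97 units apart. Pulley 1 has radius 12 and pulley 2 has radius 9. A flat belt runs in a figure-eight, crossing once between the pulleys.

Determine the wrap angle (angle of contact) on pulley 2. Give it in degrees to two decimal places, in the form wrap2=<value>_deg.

crossed belt: β = asin((r1+r2)/C) = asin(21/97) = 12.5032°
wrap1 = wrap2 = π + 2β = 205.0065°

wrap2=205.01_deg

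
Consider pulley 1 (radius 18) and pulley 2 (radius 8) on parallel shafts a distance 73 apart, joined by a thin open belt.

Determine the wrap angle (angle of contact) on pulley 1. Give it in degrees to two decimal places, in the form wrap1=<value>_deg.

wrap1=195.75_deg

open belt: β = asin((r2−r1)/C) = asin(-10/73) = -7.8735°
wrap1 = π − 2β = 195.7470°
wrap2 = π + 2β = 164.2530°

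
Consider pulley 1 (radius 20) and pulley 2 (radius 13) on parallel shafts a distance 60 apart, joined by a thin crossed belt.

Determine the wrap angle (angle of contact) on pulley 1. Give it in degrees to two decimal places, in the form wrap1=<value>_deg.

crossed belt: β = asin((r1+r2)/C) = asin(33/60) = 33.3670°
wrap1 = wrap2 = π + 2β = 246.7340°

wrap1=246.73_deg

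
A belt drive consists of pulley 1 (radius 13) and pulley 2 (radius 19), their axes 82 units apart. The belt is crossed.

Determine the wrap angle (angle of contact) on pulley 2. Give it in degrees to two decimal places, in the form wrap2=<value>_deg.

wrap2=225.94_deg

crossed belt: β = asin((r1+r2)/C) = asin(32/82) = 22.9697°
wrap1 = wrap2 = π + 2β = 225.9394°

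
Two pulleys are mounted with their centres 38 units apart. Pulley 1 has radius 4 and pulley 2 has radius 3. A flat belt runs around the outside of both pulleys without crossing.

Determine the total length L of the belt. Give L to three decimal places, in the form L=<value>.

open belt: β = asin((r2−r1)/C) = asin(-1/38) = -1.5080°
wrap1 = π − 2β = 183.0159°
wrap2 = π + 2β = 176.9841°
tangent length = C·cosβ = 37.9868
L = r1·wrap1 + r2·wrap2 + 2·C·cosβ = 4·3.1942 + 3·3.0890 + 2·37.9868 = 98.0175

L=98.017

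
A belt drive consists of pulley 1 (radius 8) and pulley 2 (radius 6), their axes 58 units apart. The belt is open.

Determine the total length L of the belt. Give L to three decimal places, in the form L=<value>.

open belt: β = asin((r2−r1)/C) = asin(-2/58) = -1.9761°
wrap1 = π − 2β = 183.9522°
wrap2 = π + 2β = 176.0478°
tangent length = C·cosβ = 57.9655
L = r1·wrap1 + r2·wrap2 + 2·C·cosβ = 8·3.2106 + 6·3.0726 + 2·57.9655 = 160.0513

L=160.051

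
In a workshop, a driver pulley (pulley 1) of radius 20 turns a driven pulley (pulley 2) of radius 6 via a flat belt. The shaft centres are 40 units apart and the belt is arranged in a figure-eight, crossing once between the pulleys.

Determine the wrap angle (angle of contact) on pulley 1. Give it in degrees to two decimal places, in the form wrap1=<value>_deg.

wrap1=261.08_deg

crossed belt: β = asin((r1+r2)/C) = asin(26/40) = 40.5416°
wrap1 = wrap2 = π + 2β = 261.0832°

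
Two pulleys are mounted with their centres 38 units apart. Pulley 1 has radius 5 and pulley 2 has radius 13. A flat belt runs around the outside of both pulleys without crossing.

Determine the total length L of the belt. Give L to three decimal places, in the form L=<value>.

open belt: β = asin((r2−r1)/C) = asin(8/38) = 12.1532°
wrap1 = π − 2β = 155.6936°
wrap2 = π + 2β = 204.3064°
tangent length = C·cosβ = 37.1484
L = r1·wrap1 + r2·wrap2 + 2·C·cosβ = 5·2.7174 + 13·3.5658 + 2·37.1484 = 134.2392

L=134.239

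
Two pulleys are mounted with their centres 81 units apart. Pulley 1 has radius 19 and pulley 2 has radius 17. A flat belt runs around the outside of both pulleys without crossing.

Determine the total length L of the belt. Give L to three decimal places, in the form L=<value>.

L=275.147

open belt: β = asin((r2−r1)/C) = asin(-2/81) = -1.4149°
wrap1 = π − 2β = 182.8297°
wrap2 = π + 2β = 177.1703°
tangent length = C·cosβ = 80.9753
L = r1·wrap1 + r2·wrap2 + 2·C·cosβ = 19·3.1910 + 17·3.0922 + 2·80.9753 = 275.1467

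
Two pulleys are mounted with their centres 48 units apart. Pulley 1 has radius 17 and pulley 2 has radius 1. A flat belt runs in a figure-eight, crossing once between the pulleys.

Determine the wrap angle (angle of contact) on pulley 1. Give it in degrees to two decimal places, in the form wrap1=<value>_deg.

wrap1=224.05_deg

crossed belt: β = asin((r1+r2)/C) = asin(18/48) = 22.0243°
wrap1 = wrap2 = π + 2β = 224.0486°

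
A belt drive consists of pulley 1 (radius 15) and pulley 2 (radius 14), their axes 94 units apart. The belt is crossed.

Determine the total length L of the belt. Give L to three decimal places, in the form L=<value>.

L=288.126

crossed belt: β = asin((r1+r2)/C) = asin(29/94) = 17.9695°
wrap1 = wrap2 = π + 2β = 215.9390°
tangent length = C·cosβ = 89.4148
L = (r1+r2)·wrap + 2·C·cosβ = 29·3.7688 + 2·89.4148 = 288.1261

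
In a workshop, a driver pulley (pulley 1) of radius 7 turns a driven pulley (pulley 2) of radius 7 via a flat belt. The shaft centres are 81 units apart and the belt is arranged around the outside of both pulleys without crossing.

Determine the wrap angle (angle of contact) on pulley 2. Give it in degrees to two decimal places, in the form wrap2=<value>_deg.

wrap2=180.00_deg

open belt: β = asin((r2−r1)/C) = asin(0/81) = 0.0000°
wrap1 = π − 2β = 180.0000°
wrap2 = π + 2β = 180.0000°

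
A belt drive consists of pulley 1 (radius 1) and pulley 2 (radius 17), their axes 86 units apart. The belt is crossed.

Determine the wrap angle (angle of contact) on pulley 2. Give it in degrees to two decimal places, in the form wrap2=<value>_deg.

crossed belt: β = asin((r1+r2)/C) = asin(18/86) = 12.0815°
wrap1 = wrap2 = π + 2β = 204.1629°

wrap2=204.16_deg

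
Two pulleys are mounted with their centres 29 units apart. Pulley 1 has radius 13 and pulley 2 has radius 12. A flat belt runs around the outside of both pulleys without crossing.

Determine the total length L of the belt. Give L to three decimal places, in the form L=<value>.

L=136.574

open belt: β = asin((r2−r1)/C) = asin(-1/29) = -1.9761°
wrap1 = π − 2β = 183.9522°
wrap2 = π + 2β = 176.0478°
tangent length = C·cosβ = 28.9828
L = r1·wrap1 + r2·wrap2 + 2·C·cosβ = 13·3.2106 + 12·3.0726 + 2·28.9828 = 136.5743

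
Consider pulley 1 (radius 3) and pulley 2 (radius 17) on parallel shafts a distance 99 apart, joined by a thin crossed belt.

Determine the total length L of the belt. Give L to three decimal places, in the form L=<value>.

L=264.886

crossed belt: β = asin((r1+r2)/C) = asin(20/99) = 11.6551°
wrap1 = wrap2 = π + 2β = 203.3102°
tangent length = C·cosβ = 96.9588
L = (r1+r2)·wrap + 2·C·cosβ = 20·3.5484 + 2·96.9588 = 264.8862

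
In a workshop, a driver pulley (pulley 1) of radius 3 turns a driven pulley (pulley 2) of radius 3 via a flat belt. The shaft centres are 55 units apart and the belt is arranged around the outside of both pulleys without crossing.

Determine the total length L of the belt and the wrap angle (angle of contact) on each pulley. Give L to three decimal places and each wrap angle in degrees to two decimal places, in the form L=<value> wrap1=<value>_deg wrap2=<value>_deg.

open belt: β = asin((r2−r1)/C) = asin(0/55) = 0.0000°
wrap1 = π − 2β = 180.0000°
wrap2 = π + 2β = 180.0000°
tangent length = C·cosβ = 55.0000
L = r1·wrap1 + r2·wrap2 + 2·C·cosβ = 3·3.1416 + 3·3.1416 + 2·55.0000 = 128.8496

L=128.850 wrap1=180.00_deg wrap2=180.00_deg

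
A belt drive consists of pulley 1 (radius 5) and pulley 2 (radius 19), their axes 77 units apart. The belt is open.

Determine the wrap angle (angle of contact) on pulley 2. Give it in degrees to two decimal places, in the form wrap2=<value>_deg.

open belt: β = asin((r2−r1)/C) = asin(14/77) = 10.4757°
wrap1 = π − 2β = 159.0486°
wrap2 = π + 2β = 200.9514°

wrap2=200.95_deg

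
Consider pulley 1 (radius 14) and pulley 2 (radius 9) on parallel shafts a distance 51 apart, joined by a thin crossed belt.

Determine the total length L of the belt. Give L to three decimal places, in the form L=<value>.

L=184.817

crossed belt: β = asin((r1+r2)/C) = asin(23/51) = 26.8066°
wrap1 = wrap2 = π + 2β = 233.6132°
tangent length = C·cosβ = 45.5192
L = (r1+r2)·wrap + 2·C·cosβ = 23·4.0773 + 2·45.5192 = 184.8168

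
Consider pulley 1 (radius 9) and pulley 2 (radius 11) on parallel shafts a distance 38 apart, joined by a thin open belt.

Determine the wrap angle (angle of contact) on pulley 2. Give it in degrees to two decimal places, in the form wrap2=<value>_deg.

wrap2=186.03_deg

open belt: β = asin((r2−r1)/C) = asin(2/38) = 3.0170°
wrap1 = π − 2β = 173.9661°
wrap2 = π + 2β = 186.0339°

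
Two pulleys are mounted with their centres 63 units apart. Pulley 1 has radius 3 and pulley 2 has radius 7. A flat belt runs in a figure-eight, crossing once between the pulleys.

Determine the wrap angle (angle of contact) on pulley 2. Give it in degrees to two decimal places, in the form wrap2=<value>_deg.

wrap2=198.27_deg

crossed belt: β = asin((r1+r2)/C) = asin(10/63) = 9.1332°
wrap1 = wrap2 = π + 2β = 198.2664°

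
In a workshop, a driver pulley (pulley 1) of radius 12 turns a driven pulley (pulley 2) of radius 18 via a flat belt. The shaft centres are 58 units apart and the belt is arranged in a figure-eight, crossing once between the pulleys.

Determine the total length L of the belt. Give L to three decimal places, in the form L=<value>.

L=226.143

crossed belt: β = asin((r1+r2)/C) = asin(30/58) = 31.1474°
wrap1 = wrap2 = π + 2β = 242.2948°
tangent length = C·cosβ = 49.6387
L = (r1+r2)·wrap + 2·C·cosβ = 30·4.2288 + 2·49.6387 = 226.1426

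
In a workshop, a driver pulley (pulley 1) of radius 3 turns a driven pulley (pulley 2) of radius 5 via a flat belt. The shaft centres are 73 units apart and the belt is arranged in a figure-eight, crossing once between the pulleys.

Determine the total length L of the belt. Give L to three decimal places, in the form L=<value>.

crossed belt: β = asin((r1+r2)/C) = asin(8/73) = 6.2916°
wrap1 = wrap2 = π + 2β = 192.5833°
tangent length = C·cosβ = 72.5603
L = (r1+r2)·wrap + 2·C·cosβ = 8·3.3612 + 2·72.5603 = 172.0103

L=172.010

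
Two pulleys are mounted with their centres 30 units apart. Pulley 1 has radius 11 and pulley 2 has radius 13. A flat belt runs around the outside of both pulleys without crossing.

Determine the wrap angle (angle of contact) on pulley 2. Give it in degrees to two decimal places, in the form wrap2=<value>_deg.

open belt: β = asin((r2−r1)/C) = asin(2/30) = 3.8226°
wrap1 = π − 2β = 172.3549°
wrap2 = π + 2β = 187.6451°

wrap2=187.65_deg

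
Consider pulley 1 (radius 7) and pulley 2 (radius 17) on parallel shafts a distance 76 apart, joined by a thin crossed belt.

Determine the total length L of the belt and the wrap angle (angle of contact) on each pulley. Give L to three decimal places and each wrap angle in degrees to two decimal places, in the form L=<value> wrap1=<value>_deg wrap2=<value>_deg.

L=235.042 wrap1=216.82_deg wrap2=216.82_deg

crossed belt: β = asin((r1+r2)/C) = asin(24/76) = 18.4085°
wrap1 = wrap2 = π + 2β = 216.8170°
tangent length = C·cosβ = 72.1110
L = (r1+r2)·wrap + 2·C·cosβ = 24·3.7842 + 2·72.1110 = 235.0421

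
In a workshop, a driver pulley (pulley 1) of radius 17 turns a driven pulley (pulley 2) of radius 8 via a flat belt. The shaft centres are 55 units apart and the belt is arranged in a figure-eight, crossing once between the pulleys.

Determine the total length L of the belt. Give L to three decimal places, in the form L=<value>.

L=200.112

crossed belt: β = asin((r1+r2)/C) = asin(25/55) = 27.0357°
wrap1 = wrap2 = π + 2β = 234.0714°
tangent length = C·cosβ = 48.9898
L = (r1+r2)·wrap + 2·C·cosβ = 25·4.0853 + 2·48.9898 = 200.1125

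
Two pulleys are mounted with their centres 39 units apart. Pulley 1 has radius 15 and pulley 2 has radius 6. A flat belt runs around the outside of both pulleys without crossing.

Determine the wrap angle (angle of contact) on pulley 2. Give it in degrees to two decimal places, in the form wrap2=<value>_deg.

wrap2=153.32_deg

open belt: β = asin((r2−r1)/C) = asin(-9/39) = -13.3424°
wrap1 = π − 2β = 206.6847°
wrap2 = π + 2β = 153.3153°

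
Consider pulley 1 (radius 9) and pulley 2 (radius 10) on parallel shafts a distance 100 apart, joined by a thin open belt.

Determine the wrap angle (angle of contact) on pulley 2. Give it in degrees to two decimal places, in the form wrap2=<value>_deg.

wrap2=181.15_deg

open belt: β = asin((r2−r1)/C) = asin(1/100) = 0.5730°
wrap1 = π − 2β = 178.8541°
wrap2 = π + 2β = 181.1459°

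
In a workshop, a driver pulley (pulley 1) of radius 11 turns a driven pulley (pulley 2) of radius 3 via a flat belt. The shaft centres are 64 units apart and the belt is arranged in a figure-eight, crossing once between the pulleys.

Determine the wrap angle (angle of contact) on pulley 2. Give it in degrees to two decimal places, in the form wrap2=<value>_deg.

wrap2=205.27_deg

crossed belt: β = asin((r1+r2)/C) = asin(14/64) = 12.6356°
wrap1 = wrap2 = π + 2β = 205.2713°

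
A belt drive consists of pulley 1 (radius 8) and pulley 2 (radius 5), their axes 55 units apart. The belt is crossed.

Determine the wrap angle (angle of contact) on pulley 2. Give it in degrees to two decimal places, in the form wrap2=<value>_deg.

wrap2=207.34_deg

crossed belt: β = asin((r1+r2)/C) = asin(13/55) = 13.6720°
wrap1 = wrap2 = π + 2β = 207.3440°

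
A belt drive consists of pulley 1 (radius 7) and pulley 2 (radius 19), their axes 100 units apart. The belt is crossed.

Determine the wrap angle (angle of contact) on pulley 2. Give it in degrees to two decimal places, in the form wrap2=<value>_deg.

crossed belt: β = asin((r1+r2)/C) = asin(26/100) = 15.0701°
wrap1 = wrap2 = π + 2β = 210.1401°

wrap2=210.14_deg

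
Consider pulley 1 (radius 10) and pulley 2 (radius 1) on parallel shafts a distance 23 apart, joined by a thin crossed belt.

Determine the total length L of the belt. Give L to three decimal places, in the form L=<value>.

crossed belt: β = asin((r1+r2)/C) = asin(11/23) = 28.5719°
wrap1 = wrap2 = π + 2β = 237.1438°
tangent length = C·cosβ = 20.1990
L = (r1+r2)·wrap + 2·C·cosβ = 11·4.1389 + 2·20.1990 = 85.9264

L=85.926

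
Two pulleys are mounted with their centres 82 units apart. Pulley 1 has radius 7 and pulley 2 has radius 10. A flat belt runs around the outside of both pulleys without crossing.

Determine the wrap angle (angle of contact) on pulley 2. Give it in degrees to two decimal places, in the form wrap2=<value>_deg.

open belt: β = asin((r2−r1)/C) = asin(3/82) = 2.0967°
wrap1 = π − 2β = 175.8067°
wrap2 = π + 2β = 184.1933°

wrap2=184.19_deg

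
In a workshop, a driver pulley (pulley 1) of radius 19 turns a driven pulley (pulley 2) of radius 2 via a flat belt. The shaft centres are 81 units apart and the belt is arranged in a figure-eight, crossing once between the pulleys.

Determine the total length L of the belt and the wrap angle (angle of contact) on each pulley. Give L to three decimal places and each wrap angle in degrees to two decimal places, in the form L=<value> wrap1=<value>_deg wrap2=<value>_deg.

crossed belt: β = asin((r1+r2)/C) = asin(21/81) = 15.0261°
wrap1 = wrap2 = π + 2β = 210.0522°
tangent length = C·cosβ = 78.2304
L = (r1+r2)·wrap + 2·C·cosβ = 21·3.6661 + 2·78.2304 = 233.4490

L=233.449 wrap1=210.05_deg wrap2=210.05_deg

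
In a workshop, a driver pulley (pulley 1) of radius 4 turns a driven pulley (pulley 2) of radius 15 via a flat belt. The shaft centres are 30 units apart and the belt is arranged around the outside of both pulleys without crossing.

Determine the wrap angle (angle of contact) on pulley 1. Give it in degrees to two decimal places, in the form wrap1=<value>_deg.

wrap1=136.98_deg

open belt: β = asin((r2−r1)/C) = asin(11/30) = 21.5102°
wrap1 = π − 2β = 136.9796°
wrap2 = π + 2β = 223.0204°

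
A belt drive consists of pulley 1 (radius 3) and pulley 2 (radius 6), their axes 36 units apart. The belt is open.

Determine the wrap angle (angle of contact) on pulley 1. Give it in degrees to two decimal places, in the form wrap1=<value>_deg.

open belt: β = asin((r2−r1)/C) = asin(3/36) = 4.7802°
wrap1 = π − 2β = 170.4396°
wrap2 = π + 2β = 189.5604°

wrap1=170.44_deg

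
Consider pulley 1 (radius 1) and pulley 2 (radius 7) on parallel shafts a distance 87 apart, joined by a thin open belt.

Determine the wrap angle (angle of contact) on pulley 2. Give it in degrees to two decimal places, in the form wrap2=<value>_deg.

open belt: β = asin((r2−r1)/C) = asin(6/87) = 3.9546°
wrap1 = π − 2β = 172.0909°
wrap2 = π + 2β = 187.9091°

wrap2=187.91_deg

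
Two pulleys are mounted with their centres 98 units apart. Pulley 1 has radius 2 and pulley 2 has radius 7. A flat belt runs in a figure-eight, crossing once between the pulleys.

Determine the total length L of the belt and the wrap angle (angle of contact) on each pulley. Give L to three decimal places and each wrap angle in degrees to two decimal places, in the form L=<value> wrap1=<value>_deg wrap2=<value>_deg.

crossed belt: β = asin((r1+r2)/C) = asin(9/98) = 5.2693°
wrap1 = wrap2 = π + 2β = 190.5386°
tangent length = C·cosβ = 97.5859
L = (r1+r2)·wrap + 2·C·cosβ = 9·3.3255 + 2·97.5859 = 225.1014

L=225.101 wrap1=190.54_deg wrap2=190.54_deg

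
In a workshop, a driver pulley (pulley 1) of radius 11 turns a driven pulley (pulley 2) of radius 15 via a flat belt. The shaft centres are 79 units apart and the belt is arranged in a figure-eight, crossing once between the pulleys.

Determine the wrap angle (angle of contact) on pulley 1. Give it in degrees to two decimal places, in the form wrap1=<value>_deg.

crossed belt: β = asin((r1+r2)/C) = asin(26/79) = 19.2150°
wrap1 = wrap2 = π + 2β = 218.4300°

wrap1=218.43_deg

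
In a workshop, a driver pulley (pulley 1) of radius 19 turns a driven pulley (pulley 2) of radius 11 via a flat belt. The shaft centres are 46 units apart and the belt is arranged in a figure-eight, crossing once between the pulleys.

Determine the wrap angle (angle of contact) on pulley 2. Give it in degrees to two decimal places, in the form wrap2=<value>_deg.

wrap2=261.41_deg

crossed belt: β = asin((r1+r2)/C) = asin(30/46) = 40.7057°
wrap1 = wrap2 = π + 2β = 261.4114°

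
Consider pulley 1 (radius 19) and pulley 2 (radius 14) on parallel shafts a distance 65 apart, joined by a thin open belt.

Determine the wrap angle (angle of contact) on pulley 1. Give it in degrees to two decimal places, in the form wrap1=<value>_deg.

open belt: β = asin((r2−r1)/C) = asin(-5/65) = -4.4117°
wrap1 = π − 2β = 188.8235°
wrap2 = π + 2β = 171.1765°

wrap1=188.82_deg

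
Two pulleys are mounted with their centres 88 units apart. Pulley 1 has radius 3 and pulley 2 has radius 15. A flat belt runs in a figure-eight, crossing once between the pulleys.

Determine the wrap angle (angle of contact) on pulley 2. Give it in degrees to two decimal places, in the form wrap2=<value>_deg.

crossed belt: β = asin((r1+r2)/C) = asin(18/88) = 11.8029°
wrap1 = wrap2 = π + 2β = 203.6058°

wrap2=203.61_deg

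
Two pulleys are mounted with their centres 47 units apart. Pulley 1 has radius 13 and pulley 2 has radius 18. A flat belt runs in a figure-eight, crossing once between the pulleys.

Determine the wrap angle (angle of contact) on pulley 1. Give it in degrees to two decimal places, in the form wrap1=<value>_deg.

crossed belt: β = asin((r1+r2)/C) = asin(31/47) = 41.2674°
wrap1 = wrap2 = π + 2β = 262.5349°

wrap1=262.53_deg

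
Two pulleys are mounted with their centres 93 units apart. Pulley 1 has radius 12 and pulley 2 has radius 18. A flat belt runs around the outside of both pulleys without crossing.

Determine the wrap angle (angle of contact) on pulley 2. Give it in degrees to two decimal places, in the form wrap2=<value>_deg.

wrap2=187.40_deg

open belt: β = asin((r2−r1)/C) = asin(6/93) = 3.6991°
wrap1 = π − 2β = 172.6019°
wrap2 = π + 2β = 187.3981°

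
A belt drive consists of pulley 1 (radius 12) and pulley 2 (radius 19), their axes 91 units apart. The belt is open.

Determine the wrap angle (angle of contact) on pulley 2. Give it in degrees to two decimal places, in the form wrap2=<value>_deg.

open belt: β = asin((r2−r1)/C) = asin(7/91) = 4.4117°
wrap1 = π − 2β = 171.1765°
wrap2 = π + 2β = 188.8235°

wrap2=188.82_deg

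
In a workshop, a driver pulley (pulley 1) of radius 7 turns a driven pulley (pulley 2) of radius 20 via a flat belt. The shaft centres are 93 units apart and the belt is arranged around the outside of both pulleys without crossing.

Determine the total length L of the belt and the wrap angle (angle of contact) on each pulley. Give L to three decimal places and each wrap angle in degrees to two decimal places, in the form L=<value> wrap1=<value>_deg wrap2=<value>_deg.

L=272.643 wrap1=163.93_deg wrap2=196.07_deg

open belt: β = asin((r2−r1)/C) = asin(13/93) = 8.0354°
wrap1 = π − 2β = 163.9292°
wrap2 = π + 2β = 196.0708°
tangent length = C·cosβ = 92.0869
L = r1·wrap1 + r2·wrap2 + 2·C·cosβ = 7·2.8611 + 20·3.4221 + 2·92.0869 = 272.6432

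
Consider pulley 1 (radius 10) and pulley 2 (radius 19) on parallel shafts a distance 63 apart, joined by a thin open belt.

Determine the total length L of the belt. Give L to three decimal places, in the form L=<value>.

open belt: β = asin((r2−r1)/C) = asin(9/63) = 8.2132°
wrap1 = π − 2β = 163.5736°
wrap2 = π + 2β = 196.4264°
tangent length = C·cosβ = 62.3538
L = r1·wrap1 + r2·wrap2 + 2·C·cosβ = 10·2.8549 + 19·3.4283 + 2·62.3538 = 218.3941

L=218.394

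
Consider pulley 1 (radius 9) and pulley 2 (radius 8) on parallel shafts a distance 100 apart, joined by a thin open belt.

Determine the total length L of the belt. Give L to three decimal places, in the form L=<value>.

open belt: β = asin((r2−r1)/C) = asin(-1/100) = -0.5730°
wrap1 = π − 2β = 181.1459°
wrap2 = π + 2β = 178.8541°
tangent length = C·cosβ = 99.9950
L = r1·wrap1 + r2·wrap2 + 2·C·cosβ = 9·3.1616 + 8·3.1216 + 2·99.9950 = 253.4171

L=253.417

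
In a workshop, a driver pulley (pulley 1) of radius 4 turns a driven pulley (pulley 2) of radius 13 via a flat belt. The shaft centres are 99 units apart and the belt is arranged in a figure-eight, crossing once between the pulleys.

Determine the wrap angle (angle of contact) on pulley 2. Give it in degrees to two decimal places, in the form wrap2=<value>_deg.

crossed belt: β = asin((r1+r2)/C) = asin(17/99) = 9.8877°
wrap1 = wrap2 = π + 2β = 199.7753°

wrap2=199.78_deg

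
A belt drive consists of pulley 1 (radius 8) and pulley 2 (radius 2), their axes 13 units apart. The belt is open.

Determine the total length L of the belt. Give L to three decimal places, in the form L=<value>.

open belt: β = asin((r2−r1)/C) = asin(-6/13) = -27.4864°
wrap1 = π − 2β = 234.9729°
wrap2 = π + 2β = 125.0271°
tangent length = C·cosβ = 11.5326
L = r1·wrap1 + r2·wrap2 + 2·C·cosβ = 8·4.1010 + 2·2.1821 + 2·11.5326 = 60.2378

L=60.238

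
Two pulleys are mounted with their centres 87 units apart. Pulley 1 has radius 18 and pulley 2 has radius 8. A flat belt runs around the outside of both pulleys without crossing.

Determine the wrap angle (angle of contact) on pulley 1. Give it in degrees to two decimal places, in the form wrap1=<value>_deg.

wrap1=193.20_deg

open belt: β = asin((r2−r1)/C) = asin(-10/87) = -6.6003°
wrap1 = π − 2β = 193.2006°
wrap2 = π + 2β = 166.7994°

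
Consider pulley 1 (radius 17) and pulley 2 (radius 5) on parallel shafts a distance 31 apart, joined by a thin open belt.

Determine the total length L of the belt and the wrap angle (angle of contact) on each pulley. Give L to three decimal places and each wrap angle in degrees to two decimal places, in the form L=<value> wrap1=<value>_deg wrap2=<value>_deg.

L=135.821 wrap1=225.55_deg wrap2=134.45_deg

open belt: β = asin((r2−r1)/C) = asin(-12/31) = -22.7740°
wrap1 = π − 2β = 225.5479°
wrap2 = π + 2β = 134.4521°
tangent length = C·cosβ = 28.5832
L = r1·wrap1 + r2·wrap2 + 2·C·cosβ = 17·3.9366 + 5·2.3466 + 2·28.5832 = 135.8210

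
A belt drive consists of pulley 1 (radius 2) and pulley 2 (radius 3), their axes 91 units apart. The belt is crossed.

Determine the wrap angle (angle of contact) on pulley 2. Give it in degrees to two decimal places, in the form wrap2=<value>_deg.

crossed belt: β = asin((r1+r2)/C) = asin(5/91) = 3.1497°
wrap1 = wrap2 = π + 2β = 186.2994°

wrap2=186.30_deg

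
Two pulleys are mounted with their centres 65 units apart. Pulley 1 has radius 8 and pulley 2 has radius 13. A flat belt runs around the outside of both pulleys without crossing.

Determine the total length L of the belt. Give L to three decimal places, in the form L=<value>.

L=196.358

open belt: β = asin((r2−r1)/C) = asin(5/65) = 4.4117°
wrap1 = π − 2β = 171.1765°
wrap2 = π + 2β = 188.8235°
tangent length = C·cosβ = 64.8074
L = r1·wrap1 + r2·wrap2 + 2·C·cosβ = 8·2.9876 + 13·3.2956 + 2·64.8074 = 196.3583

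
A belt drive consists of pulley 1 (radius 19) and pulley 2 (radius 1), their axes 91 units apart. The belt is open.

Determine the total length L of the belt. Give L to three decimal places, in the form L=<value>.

open belt: β = asin((r2−r1)/C) = asin(-18/91) = -11.4085°
wrap1 = π − 2β = 202.8169°
wrap2 = π + 2β = 157.1831°
tangent length = C·cosβ = 89.2020
L = r1·wrap1 + r2·wrap2 + 2·C·cosβ = 19·3.5398 + 1·2.7434 + 2·89.2020 = 248.4040

L=248.404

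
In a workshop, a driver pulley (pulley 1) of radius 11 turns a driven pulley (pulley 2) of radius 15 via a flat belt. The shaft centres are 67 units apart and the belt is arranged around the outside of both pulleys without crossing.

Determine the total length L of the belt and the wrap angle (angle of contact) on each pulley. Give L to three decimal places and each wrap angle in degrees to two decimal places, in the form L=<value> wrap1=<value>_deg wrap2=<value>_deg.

open belt: β = asin((r2−r1)/C) = asin(4/67) = 3.4227°
wrap1 = π − 2β = 173.1546°
wrap2 = π + 2β = 186.8454°
tangent length = C·cosβ = 66.8805
L = r1·wrap1 + r2·wrap2 + 2·C·cosβ = 11·3.0221 + 15·3.2611 + 2·66.8805 = 215.9203

L=215.920 wrap1=173.15_deg wrap2=186.85_deg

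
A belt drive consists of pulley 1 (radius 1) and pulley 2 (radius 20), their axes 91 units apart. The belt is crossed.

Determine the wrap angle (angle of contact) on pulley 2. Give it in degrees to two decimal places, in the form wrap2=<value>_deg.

wrap2=206.68_deg

crossed belt: β = asin((r1+r2)/C) = asin(21/91) = 13.3424°
wrap1 = wrap2 = π + 2β = 206.6847°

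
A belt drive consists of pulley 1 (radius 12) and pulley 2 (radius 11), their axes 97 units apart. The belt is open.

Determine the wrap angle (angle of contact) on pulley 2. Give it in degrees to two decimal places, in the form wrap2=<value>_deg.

wrap2=178.82_deg

open belt: β = asin((r2−r1)/C) = asin(-1/97) = -0.5907°
wrap1 = π − 2β = 181.1814°
wrap2 = π + 2β = 178.8186°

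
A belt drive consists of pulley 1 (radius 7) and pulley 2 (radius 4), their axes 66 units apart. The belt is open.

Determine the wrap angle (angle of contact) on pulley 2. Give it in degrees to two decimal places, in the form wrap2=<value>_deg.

open belt: β = asin((r2−r1)/C) = asin(-3/66) = -2.6053°
wrap1 = π − 2β = 185.2105°
wrap2 = π + 2β = 174.7895°

wrap2=174.79_deg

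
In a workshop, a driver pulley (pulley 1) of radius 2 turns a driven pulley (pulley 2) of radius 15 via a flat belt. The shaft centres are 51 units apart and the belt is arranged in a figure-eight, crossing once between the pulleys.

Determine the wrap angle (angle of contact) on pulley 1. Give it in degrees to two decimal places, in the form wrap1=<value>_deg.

crossed belt: β = asin((r1+r2)/C) = asin(17/51) = 19.4712°
wrap1 = wrap2 = π + 2β = 218.9424°

wrap1=218.94_deg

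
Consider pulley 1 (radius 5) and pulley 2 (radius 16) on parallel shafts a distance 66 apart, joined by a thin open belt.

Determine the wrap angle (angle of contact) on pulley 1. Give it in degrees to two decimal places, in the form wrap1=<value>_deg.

wrap1=160.81_deg

open belt: β = asin((r2−r1)/C) = asin(11/66) = 9.5941°
wrap1 = π − 2β = 160.8119°
wrap2 = π + 2β = 199.1881°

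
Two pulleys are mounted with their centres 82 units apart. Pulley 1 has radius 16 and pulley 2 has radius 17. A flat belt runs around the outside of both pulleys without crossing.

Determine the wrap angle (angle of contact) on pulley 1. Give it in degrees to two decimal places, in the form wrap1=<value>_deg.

wrap1=178.60_deg

open belt: β = asin((r2−r1)/C) = asin(1/82) = 0.6987°
wrap1 = π − 2β = 178.6025°
wrap2 = π + 2β = 181.3975°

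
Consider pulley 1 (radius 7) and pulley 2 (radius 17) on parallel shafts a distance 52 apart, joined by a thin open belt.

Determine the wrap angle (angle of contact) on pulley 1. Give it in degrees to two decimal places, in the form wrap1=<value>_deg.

wrap1=157.83_deg

open belt: β = asin((r2−r1)/C) = asin(10/52) = 11.0875°
wrap1 = π − 2β = 157.8250°
wrap2 = π + 2β = 202.1750°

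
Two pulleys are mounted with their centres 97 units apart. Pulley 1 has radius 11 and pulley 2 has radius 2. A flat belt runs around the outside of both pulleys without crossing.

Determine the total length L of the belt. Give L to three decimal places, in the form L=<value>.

L=235.676

open belt: β = asin((r2−r1)/C) = asin(-9/97) = -5.3238°
wrap1 = π − 2β = 190.6475°
wrap2 = π + 2β = 169.3525°
tangent length = C·cosβ = 96.5816
L = r1·wrap1 + r2·wrap2 + 2·C·cosβ = 11·3.3274 + 2·2.9558 + 2·96.5816 = 235.6764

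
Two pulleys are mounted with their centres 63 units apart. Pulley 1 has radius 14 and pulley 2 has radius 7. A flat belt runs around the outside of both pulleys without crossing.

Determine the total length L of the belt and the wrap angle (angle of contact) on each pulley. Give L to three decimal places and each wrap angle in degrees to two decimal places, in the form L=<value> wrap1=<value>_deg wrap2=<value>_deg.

L=192.752 wrap1=192.76_deg wrap2=167.24_deg

open belt: β = asin((r2−r1)/C) = asin(-7/63) = -6.3794°
wrap1 = π − 2β = 192.7587°
wrap2 = π + 2β = 167.2413°
tangent length = C·cosβ = 62.6099
L = r1·wrap1 + r2·wrap2 + 2·C·cosβ = 14·3.3643 + 7·2.9189 + 2·62.6099 = 192.7520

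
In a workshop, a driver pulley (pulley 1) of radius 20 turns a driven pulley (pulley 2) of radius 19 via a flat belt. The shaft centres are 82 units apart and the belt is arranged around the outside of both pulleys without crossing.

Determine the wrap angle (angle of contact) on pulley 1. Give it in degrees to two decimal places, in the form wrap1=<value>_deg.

wrap1=181.40_deg

open belt: β = asin((r2−r1)/C) = asin(-1/82) = -0.6987°
wrap1 = π − 2β = 181.3975°
wrap2 = π + 2β = 178.6025°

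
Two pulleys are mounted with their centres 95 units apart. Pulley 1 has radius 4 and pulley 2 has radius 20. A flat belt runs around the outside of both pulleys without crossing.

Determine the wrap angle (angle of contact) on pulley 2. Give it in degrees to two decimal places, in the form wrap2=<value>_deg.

wrap2=199.39_deg

open belt: β = asin((r2−r1)/C) = asin(16/95) = 9.6960°
wrap1 = π − 2β = 160.6079°
wrap2 = π + 2β = 199.3921°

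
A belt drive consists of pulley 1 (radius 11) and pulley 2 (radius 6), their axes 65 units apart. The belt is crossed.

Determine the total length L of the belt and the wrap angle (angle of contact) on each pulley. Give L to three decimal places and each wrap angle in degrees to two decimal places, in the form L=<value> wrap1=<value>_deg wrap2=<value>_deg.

crossed belt: β = asin((r1+r2)/C) = asin(17/65) = 15.1614°
wrap1 = wrap2 = π + 2β = 210.3227°
tangent length = C·cosβ = 62.7375
L = (r1+r2)·wrap + 2·C·cosβ = 17·3.6708 + 2·62.7375 = 187.8791

L=187.879 wrap1=210.32_deg wrap2=210.32_deg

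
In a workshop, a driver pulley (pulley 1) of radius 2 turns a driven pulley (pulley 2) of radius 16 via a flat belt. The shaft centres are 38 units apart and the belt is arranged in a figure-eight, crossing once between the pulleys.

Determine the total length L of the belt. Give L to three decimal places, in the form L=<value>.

crossed belt: β = asin((r1+r2)/C) = asin(18/38) = 28.2737°
wrap1 = wrap2 = π + 2β = 236.5474°
tangent length = C·cosβ = 33.4664
L = (r1+r2)·wrap + 2·C·cosβ = 18·4.1285 + 2·33.4664 = 141.2464

L=141.246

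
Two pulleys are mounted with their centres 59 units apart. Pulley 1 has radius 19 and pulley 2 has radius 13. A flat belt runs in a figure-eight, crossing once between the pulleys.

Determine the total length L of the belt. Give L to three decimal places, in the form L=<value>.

crossed belt: β = asin((r1+r2)/C) = asin(32/59) = 32.8453°
wrap1 = wrap2 = π + 2β = 245.6906°
tangent length = C·cosβ = 49.5681
L = (r1+r2)·wrap + 2·C·cosβ = 32·4.2881 + 2·49.5681 = 236.3558

L=236.356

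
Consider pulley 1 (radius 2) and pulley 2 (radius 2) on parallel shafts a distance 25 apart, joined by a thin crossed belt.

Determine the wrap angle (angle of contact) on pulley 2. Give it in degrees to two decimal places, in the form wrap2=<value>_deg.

crossed belt: β = asin((r1+r2)/C) = asin(4/25) = 9.2069°
wrap1 = wrap2 = π + 2β = 198.4138°

wrap2=198.41_deg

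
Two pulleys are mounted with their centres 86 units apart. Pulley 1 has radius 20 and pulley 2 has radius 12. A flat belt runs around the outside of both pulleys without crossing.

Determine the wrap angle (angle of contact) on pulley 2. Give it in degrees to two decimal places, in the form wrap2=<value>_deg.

open belt: β = asin((r2−r1)/C) = asin(-8/86) = -5.3376°
wrap1 = π − 2β = 190.6751°
wrap2 = π + 2β = 169.3249°

wrap2=169.32_deg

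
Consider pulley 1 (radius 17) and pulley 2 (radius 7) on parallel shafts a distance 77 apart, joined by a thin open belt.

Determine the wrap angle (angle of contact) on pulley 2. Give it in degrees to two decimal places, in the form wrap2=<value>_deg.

wrap2=165.08_deg

open belt: β = asin((r2−r1)/C) = asin(-10/77) = -7.4621°
wrap1 = π − 2β = 194.9242°
wrap2 = π + 2β = 165.0758°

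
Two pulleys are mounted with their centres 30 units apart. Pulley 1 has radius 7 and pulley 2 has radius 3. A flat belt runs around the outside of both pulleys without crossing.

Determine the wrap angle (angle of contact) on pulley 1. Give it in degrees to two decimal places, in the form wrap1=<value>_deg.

open belt: β = asin((r2−r1)/C) = asin(-4/30) = -7.6623°
wrap1 = π − 2β = 195.3245°
wrap2 = π + 2β = 164.6755°

wrap1=195.32_deg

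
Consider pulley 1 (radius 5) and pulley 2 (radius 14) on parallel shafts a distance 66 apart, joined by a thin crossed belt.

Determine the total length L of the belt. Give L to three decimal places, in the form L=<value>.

crossed belt: β = asin((r1+r2)/C) = asin(19/66) = 16.7310°
wrap1 = wrap2 = π + 2β = 213.4620°
tangent length = C·cosβ = 63.2060
L = (r1+r2)·wrap + 2·C·cosβ = 19·3.7256 + 2·63.2060 = 197.1987

L=197.199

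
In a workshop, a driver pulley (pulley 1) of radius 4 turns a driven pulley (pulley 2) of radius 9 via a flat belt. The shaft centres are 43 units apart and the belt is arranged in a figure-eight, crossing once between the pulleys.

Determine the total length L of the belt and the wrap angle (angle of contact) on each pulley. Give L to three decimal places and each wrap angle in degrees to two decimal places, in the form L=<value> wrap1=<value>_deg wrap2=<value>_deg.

L=130.802 wrap1=215.19_deg wrap2=215.19_deg

crossed belt: β = asin((r1+r2)/C) = asin(13/43) = 17.5973°
wrap1 = wrap2 = π + 2β = 215.1947°
tangent length = C·cosβ = 40.9878
L = (r1+r2)·wrap + 2·C·cosβ = 13·3.7559 + 2·40.9878 = 130.8017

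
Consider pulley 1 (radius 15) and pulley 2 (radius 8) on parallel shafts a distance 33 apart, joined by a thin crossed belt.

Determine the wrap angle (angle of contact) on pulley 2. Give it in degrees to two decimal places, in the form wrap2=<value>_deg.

crossed belt: β = asin((r1+r2)/C) = asin(23/33) = 44.1844°
wrap1 = wrap2 = π + 2β = 268.3688°

wrap2=268.37_deg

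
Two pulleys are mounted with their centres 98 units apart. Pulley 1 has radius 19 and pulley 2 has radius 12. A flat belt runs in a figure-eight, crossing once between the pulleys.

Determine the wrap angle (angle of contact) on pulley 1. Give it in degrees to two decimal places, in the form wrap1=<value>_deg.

crossed belt: β = asin((r1+r2)/C) = asin(31/98) = 18.4409°
wrap1 = wrap2 = π + 2β = 216.8818°

wrap1=216.88_deg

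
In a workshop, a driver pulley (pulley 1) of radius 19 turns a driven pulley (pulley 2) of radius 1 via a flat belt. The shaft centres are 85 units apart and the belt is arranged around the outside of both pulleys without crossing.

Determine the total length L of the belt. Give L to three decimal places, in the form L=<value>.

L=236.658

open belt: β = asin((r2−r1)/C) = asin(-18/85) = -12.2258°
wrap1 = π − 2β = 204.4516°
wrap2 = π + 2β = 155.5484°
tangent length = C·cosβ = 83.0723
L = r1·wrap1 + r2·wrap2 + 2·C·cosβ = 19·3.5684 + 1·2.7148 + 2·83.0723 = 236.6581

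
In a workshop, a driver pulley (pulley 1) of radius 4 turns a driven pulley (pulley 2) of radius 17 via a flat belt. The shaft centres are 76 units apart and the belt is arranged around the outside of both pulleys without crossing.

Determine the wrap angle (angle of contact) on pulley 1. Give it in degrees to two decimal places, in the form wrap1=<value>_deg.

open belt: β = asin((r2−r1)/C) = asin(13/76) = 9.8490°
wrap1 = π − 2β = 160.3019°
wrap2 = π + 2β = 199.6981°

wrap1=160.30_deg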